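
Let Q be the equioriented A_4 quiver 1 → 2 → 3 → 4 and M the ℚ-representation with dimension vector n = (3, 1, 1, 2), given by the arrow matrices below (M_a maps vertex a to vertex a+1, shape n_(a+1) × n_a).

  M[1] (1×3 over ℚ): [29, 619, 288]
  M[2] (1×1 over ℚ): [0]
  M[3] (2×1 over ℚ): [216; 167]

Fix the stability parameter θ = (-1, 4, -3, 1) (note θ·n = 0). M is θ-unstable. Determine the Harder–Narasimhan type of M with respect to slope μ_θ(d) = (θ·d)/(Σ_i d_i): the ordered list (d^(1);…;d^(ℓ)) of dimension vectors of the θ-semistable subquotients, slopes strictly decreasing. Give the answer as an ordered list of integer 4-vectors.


Interval decomposition of M: I[1,1]^2, I[1,2], I[3,4], I[4,4].
HN type (ℓ=4): μ^(1)=4; μ^(2)=1; μ^(3)=-1; μ^(4)=-3

((0, 1, 0, 0); (0, 0, 0, 2); (3, 0, 0, 0); (0, 0, 1, 0))


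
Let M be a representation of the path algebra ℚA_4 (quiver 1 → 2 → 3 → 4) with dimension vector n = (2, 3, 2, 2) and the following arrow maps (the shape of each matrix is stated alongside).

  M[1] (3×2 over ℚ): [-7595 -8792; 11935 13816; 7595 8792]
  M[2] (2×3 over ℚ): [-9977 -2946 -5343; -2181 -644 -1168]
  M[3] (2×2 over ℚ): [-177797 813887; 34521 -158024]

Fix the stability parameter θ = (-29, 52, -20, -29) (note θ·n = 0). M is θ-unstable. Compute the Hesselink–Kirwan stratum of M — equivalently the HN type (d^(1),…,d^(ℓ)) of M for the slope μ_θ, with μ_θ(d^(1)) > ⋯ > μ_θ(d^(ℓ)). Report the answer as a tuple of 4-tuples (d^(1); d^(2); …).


Barcode: M ≅ I[1,1], I[1,4], I[2,2], I[2,4]. HN layers by μ_θ (3 steps, strictly decreasing):
  μ^(1)=52; μ^(2)=1; μ^(3)=-29

((0, 1, 0, 0); (0, 2, 2, 2); (2, 0, 0, 0))


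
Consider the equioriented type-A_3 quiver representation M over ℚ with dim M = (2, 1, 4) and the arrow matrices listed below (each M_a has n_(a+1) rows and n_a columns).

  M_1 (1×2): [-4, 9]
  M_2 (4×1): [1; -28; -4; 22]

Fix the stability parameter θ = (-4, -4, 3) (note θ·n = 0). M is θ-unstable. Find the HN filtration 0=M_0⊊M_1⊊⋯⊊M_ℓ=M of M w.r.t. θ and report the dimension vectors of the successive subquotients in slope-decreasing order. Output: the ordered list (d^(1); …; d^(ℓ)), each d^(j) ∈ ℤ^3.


Barcode: M ≅ I[1,1], I[1,3], I[3,3]^3. HN layers by μ_θ (2 steps, strictly decreasing):
  μ^(1)=3; μ^(2)=-4

((0, 0, 4); (2, 1, 0))


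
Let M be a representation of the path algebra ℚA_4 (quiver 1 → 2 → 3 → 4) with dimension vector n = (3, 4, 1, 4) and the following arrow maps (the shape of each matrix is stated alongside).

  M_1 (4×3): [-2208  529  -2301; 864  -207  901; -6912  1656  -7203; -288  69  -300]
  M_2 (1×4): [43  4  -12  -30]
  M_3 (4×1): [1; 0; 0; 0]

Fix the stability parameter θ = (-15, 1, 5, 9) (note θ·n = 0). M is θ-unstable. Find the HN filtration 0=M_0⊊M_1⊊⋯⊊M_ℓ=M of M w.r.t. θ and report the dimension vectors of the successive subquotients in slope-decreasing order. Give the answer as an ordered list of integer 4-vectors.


Barcode: M ≅ I[1,1], I[1,2], I[1,4], I[2,2]^2, I[4,4]^3. HN layers by μ_θ (4 steps, strictly decreasing):
  μ^(1)=9; μ^(2)=5; μ^(3)=1; μ^(4)=-15

((0, 0, 0, 4); (0, 0, 1, 0); (0, 4, 0, 0); (3, 0, 0, 0))


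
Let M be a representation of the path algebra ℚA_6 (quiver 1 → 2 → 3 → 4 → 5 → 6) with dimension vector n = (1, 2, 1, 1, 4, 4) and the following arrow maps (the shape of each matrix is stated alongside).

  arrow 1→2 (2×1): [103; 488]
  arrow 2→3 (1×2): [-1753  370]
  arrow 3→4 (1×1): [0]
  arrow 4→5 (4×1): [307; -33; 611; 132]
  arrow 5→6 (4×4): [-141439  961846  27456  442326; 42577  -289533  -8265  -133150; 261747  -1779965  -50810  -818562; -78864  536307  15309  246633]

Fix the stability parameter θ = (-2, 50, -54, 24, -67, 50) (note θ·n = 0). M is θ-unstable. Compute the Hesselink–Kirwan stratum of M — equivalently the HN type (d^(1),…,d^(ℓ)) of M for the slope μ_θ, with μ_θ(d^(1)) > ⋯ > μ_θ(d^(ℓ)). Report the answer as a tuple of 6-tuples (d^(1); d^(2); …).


Barcode: M ≅ I[1,3], I[2,2], I[4,6], I[5,6]^3. HN layers by μ_θ (4 steps, strictly decreasing):
  μ^(1)=50; μ^(2)=-2; μ^(3)=-43/2; μ^(4)=-67

((0, 1, 0, 0, 0, 4); (1, 1, 1, 0, 0, 0); (0, 0, 0, 1, 1, 0); (0, 0, 0, 0, 3, 0))


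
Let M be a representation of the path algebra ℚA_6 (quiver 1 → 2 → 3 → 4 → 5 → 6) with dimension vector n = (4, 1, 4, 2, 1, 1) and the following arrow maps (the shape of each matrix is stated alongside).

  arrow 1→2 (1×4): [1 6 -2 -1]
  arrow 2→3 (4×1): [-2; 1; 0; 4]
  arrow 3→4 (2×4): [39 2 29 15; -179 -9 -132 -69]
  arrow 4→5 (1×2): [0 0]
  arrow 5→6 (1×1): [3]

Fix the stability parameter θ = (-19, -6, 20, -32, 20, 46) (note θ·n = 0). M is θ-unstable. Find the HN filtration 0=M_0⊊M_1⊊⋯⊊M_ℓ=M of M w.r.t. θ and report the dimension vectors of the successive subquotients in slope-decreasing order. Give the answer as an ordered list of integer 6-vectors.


Interval decomposition of M: I[1,1]^3, I[1,4], I[3,3]^2, I[3,4], I[5,6].
HN type (ℓ=4): μ^(1)=46; μ^(2)=20; μ^(3)=-6; μ^(4)=-19

((0, 0, 0, 0, 0, 1); (0, 0, 2, 0, 1, 0); (0, 1, 2, 2, 0, 0); (4, 0, 0, 0, 0, 0))


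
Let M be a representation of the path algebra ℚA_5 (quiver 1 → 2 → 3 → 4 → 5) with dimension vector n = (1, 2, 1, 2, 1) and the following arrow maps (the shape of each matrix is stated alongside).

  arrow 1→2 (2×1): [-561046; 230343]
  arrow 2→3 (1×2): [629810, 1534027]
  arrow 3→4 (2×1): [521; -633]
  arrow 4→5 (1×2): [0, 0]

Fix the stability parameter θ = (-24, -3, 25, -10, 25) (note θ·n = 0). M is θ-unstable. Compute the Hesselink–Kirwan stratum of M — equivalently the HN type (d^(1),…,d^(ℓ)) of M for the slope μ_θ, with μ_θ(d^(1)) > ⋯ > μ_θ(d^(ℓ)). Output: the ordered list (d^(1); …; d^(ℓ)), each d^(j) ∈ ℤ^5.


Via rank(M_{q-1}∘⋯∘M_p): M ≅ I[1,4], I[2,2], I[4,4], I[5,5].
μ_θ-semistable layers: μ^(1)=25; μ^(2)=15/2; μ^(3)=-3; μ^(4)=-10; μ^(5)=-24

((0, 0, 0, 0, 1); (0, 0, 1, 1, 0); (0, 2, 0, 0, 0); (0, 0, 0, 1, 0); (1, 0, 0, 0, 0))


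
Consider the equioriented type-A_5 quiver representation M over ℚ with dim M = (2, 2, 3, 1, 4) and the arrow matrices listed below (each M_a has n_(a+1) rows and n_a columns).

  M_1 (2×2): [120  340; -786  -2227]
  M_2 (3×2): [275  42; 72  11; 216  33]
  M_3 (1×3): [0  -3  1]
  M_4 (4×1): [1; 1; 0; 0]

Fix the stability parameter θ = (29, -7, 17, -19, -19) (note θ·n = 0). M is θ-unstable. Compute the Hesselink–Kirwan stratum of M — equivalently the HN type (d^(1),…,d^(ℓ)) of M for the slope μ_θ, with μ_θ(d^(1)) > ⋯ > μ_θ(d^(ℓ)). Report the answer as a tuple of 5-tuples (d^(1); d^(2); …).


Interval decomposition of M: I[1,1], I[1,3], I[2,3], I[3,5], I[5,5]^3.
HN type (ℓ=5): μ^(1)=29; μ^(2)=17; μ^(3)=11; μ^(4)=-7; μ^(5)=-19

((1, 0, 0, 0, 0); (0, 0, 2, 0, 0); (1, 1, 0, 0, 0); (0, 1, 1, 1, 1); (0, 0, 0, 0, 3))


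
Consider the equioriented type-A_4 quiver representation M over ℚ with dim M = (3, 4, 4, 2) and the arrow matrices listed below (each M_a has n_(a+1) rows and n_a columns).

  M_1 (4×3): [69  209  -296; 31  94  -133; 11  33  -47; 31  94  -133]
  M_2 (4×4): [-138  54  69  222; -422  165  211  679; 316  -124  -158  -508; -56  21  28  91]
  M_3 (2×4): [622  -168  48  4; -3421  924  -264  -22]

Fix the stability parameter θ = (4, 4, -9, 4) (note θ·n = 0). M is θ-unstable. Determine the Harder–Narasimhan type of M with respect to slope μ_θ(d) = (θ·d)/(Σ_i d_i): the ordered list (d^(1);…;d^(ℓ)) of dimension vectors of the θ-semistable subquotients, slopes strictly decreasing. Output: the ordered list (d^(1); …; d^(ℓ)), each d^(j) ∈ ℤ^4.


Via rank(M_{q-1}∘⋯∘M_p): M ≅ I[1,2]^2, I[1,4], I[2,3], I[3,3]^2, I[4,4].
μ_θ-semistable layers: μ^(1)=4; μ^(2)=-1/3; μ^(3)=-5/2; μ^(4)=-9

((2, 2, 0, 2); (1, 1, 1, 0); (0, 1, 1, 0); (0, 0, 2, 0))


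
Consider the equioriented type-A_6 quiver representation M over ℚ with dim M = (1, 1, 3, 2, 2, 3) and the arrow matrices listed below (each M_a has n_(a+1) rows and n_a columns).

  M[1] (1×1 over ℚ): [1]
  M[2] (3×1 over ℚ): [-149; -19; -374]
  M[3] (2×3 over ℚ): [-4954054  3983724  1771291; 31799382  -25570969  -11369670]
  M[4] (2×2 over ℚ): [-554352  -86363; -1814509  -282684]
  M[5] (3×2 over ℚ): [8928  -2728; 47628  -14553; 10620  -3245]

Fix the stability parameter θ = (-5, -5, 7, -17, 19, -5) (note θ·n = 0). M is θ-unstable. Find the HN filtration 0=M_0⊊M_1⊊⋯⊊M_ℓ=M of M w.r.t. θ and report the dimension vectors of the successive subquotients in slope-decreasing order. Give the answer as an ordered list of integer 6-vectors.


Barcode: M ≅ I[1,5], I[3,3], I[3,6], I[6,6]^2. HN layers by μ_θ (3 steps, strictly decreasing):
  μ^(1)=19; μ^(2)=7; μ^(3)=-5

((0, 0, 0, 0, 1, 0); (0, 0, 1, 0, 1, 1); (1, 1, 2, 2, 0, 2))


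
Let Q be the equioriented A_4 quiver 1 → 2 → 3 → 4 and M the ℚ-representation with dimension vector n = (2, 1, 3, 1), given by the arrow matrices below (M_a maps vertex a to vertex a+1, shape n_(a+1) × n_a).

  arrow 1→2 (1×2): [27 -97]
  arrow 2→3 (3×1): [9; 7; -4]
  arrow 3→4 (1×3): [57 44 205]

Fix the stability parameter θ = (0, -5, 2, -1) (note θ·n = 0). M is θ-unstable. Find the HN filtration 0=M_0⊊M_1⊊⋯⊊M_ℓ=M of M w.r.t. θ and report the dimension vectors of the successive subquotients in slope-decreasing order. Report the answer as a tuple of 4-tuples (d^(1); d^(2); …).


Via rank(M_{q-1}∘⋯∘M_p): M ≅ I[1,1], I[1,4], I[3,3]^2.
μ_θ-semistable layers: μ^(1)=2; μ^(2)=1/2; μ^(3)=0; μ^(4)=-5/2

((0, 0, 2, 0); (0, 0, 1, 1); (1, 0, 0, 0); (1, 1, 0, 0))


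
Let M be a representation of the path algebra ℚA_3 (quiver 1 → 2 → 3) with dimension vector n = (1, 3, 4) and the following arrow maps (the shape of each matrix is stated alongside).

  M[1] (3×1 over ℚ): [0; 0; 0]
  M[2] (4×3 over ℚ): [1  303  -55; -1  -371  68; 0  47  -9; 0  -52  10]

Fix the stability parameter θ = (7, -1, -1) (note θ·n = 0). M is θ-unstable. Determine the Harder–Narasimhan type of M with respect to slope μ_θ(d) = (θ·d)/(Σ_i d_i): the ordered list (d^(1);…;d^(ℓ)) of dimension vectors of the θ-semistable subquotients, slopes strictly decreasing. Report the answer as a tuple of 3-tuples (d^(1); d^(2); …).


Via rank(M_{q-1}∘⋯∘M_p): M ≅ I[1,1], I[2,3]^3, I[3,3].
μ_θ-semistable layers: μ^(1)=7; μ^(2)=-1

((1, 0, 0); (0, 3, 4))


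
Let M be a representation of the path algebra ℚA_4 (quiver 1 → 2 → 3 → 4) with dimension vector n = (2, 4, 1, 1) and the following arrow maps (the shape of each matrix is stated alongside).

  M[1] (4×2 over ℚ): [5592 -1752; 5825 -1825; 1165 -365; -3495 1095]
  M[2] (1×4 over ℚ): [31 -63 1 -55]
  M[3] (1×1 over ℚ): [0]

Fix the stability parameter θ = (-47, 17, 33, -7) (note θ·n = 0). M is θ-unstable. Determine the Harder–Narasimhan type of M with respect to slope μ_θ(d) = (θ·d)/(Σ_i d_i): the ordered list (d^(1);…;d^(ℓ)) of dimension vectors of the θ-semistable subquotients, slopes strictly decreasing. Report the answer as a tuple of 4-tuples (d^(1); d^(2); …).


Barcode: M ≅ I[1,1], I[1,3], I[2,2]^3, I[4,4]. HN layers by μ_θ (4 steps, strictly decreasing):
  μ^(1)=33; μ^(2)=17; μ^(3)=-7; μ^(4)=-47

((0, 0, 1, 0); (0, 4, 0, 0); (0, 0, 0, 1); (2, 0, 0, 0))


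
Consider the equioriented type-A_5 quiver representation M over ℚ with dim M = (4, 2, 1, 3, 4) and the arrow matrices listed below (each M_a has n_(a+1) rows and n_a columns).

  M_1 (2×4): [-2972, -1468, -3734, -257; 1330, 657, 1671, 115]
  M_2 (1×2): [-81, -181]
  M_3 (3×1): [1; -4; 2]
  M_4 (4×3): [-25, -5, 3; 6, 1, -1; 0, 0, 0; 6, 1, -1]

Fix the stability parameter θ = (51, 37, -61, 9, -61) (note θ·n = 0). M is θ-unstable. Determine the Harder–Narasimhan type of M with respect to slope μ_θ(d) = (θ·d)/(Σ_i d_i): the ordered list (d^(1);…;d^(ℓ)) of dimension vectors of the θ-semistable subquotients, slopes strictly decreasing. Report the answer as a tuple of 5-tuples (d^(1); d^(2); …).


Via rank(M_{q-1}∘⋯∘M_p): M ≅ I[1,1]^2, I[1,2], I[1,5], I[4,4], I[4,5], I[5,5]^2.
μ_θ-semistable layers: μ^(1)=51; μ^(2)=44; μ^(3)=9; μ^(4)=-5; μ^(5)=-26; μ^(6)=-61

((2, 0, 0, 0, 0); (1, 1, 0, 0, 0); (0, 0, 0, 1, 0); (1, 1, 1, 1, 1); (0, 0, 0, 1, 1); (0, 0, 0, 0, 2))


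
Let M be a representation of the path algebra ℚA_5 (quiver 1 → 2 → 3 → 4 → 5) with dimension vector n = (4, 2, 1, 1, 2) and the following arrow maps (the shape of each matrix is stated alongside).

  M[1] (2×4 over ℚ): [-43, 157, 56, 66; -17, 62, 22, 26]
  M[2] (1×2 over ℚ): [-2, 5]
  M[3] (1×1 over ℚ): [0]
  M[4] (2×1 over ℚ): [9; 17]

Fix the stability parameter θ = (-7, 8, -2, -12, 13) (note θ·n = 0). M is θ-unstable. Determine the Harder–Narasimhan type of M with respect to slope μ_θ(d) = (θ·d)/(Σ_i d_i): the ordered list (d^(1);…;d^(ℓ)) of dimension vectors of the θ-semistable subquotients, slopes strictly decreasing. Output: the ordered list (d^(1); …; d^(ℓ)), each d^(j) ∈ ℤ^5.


Barcode: M ≅ I[1,1]^2, I[1,2], I[1,3], I[4,5], I[5,5]. HN layers by μ_θ (5 steps, strictly decreasing):
  μ^(1)=13; μ^(2)=8; μ^(3)=3; μ^(4)=-7; μ^(5)=-12

((0, 0, 0, 0, 2); (0, 1, 0, 0, 0); (0, 1, 1, 0, 0); (4, 0, 0, 0, 0); (0, 0, 0, 1, 0))


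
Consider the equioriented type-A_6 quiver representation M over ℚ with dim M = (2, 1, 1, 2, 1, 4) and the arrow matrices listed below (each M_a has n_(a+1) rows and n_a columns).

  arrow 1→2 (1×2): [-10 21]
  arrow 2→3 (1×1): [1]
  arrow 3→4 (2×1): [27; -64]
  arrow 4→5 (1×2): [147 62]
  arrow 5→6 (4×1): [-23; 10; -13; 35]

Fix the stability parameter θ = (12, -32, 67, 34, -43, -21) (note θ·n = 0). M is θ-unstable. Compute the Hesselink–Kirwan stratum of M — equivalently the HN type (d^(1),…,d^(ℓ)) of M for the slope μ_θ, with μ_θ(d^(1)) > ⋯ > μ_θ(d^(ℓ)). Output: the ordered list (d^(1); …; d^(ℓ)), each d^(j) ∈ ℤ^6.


Interval decomposition of M: I[1,1], I[1,6], I[4,4], I[6,6]^3.
HN type (ℓ=5): μ^(1)=34; μ^(2)=12; μ^(3)=37/4; μ^(4)=-10; μ^(5)=-21

((0, 0, 0, 1, 0, 0); (1, 0, 0, 0, 0, 0); (0, 0, 1, 1, 1, 1); (1, 1, 0, 0, 0, 0); (0, 0, 0, 0, 0, 3))


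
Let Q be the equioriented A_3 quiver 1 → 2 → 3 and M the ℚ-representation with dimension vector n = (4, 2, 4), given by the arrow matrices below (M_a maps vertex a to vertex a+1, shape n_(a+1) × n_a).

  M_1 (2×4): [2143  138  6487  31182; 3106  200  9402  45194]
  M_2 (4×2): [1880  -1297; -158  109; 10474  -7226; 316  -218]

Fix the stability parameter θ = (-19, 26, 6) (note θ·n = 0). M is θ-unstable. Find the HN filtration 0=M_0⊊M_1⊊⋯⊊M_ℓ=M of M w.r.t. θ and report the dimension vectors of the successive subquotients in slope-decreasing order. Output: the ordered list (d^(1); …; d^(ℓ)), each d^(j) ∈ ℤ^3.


Via rank(M_{q-1}∘⋯∘M_p): M ≅ I[1,1]^2, I[1,3]^2, I[3,3]^2.
μ_θ-semistable layers: μ^(1)=16; μ^(2)=6; μ^(3)=-19

((0, 2, 2); (0, 0, 2); (4, 0, 0))


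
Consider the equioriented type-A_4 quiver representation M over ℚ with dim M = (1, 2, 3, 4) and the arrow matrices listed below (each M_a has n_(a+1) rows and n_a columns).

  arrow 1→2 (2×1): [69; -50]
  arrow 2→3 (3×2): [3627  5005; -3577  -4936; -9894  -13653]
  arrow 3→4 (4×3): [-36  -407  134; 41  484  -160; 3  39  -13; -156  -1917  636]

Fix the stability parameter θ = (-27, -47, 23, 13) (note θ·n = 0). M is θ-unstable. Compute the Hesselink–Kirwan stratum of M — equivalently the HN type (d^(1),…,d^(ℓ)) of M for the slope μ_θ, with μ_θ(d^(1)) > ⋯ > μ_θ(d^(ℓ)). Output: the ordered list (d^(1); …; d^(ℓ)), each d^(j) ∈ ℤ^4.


Barcode: M ≅ I[1,4], I[2,4], I[3,4], I[4,4]. HN layers by μ_θ (4 steps, strictly decreasing):
  μ^(1)=18; μ^(2)=13; μ^(3)=-37; μ^(4)=-47

((0, 0, 3, 3); (0, 0, 0, 1); (1, 1, 0, 0); (0, 1, 0, 0))


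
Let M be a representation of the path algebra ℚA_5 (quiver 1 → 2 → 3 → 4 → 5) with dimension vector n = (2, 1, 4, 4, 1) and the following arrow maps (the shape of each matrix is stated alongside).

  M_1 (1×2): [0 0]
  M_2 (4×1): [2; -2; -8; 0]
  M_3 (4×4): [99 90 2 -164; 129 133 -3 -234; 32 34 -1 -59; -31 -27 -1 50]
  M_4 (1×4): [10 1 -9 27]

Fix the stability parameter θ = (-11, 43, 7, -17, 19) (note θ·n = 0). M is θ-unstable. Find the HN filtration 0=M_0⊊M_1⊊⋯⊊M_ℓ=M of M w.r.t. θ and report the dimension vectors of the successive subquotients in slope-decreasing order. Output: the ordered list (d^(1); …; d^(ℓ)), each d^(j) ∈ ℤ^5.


Barcode: M ≅ I[1,1]^2, I[2,4], I[3,4]^2, I[3,5]. HN layers by μ_θ (4 steps, strictly decreasing):
  μ^(1)=19; μ^(2)=11; μ^(3)=-5; μ^(4)=-11

((0, 0, 0, 0, 1); (0, 1, 1, 1, 0); (0, 0, 3, 3, 0); (2, 0, 0, 0, 0))


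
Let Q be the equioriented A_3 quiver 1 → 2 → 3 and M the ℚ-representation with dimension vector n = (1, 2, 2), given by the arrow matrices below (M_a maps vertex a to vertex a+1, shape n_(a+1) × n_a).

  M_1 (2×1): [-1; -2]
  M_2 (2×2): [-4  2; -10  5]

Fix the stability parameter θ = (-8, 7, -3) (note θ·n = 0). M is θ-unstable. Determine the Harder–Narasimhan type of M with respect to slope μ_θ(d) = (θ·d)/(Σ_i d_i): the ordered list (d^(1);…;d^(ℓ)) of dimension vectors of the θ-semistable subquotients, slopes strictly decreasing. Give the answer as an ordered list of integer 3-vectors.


Barcode: M ≅ I[1,2], I[2,3], I[3,3]. HN layers by μ_θ (4 steps, strictly decreasing):
  μ^(1)=7; μ^(2)=2; μ^(3)=-3; μ^(4)=-8

((0, 1, 0); (0, 1, 1); (0, 0, 1); (1, 0, 0))


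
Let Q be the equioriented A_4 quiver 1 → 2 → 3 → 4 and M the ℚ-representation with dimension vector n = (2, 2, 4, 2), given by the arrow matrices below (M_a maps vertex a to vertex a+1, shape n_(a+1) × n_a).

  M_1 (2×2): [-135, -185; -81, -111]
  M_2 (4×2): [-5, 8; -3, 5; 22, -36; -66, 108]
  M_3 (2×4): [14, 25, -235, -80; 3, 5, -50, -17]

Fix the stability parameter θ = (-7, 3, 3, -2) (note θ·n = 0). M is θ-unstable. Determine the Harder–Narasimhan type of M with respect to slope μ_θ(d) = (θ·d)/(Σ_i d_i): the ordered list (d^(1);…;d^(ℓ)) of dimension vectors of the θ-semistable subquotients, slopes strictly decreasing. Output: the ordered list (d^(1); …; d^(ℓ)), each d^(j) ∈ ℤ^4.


Via rank(M_{q-1}∘⋯∘M_p): M ≅ I[1,1], I[1,4], I[2,4], I[3,3]^2.
μ_θ-semistable layers: μ^(1)=3; μ^(2)=4/3; μ^(3)=-7

((0, 0, 2, 0); (0, 2, 2, 2); (2, 0, 0, 0))


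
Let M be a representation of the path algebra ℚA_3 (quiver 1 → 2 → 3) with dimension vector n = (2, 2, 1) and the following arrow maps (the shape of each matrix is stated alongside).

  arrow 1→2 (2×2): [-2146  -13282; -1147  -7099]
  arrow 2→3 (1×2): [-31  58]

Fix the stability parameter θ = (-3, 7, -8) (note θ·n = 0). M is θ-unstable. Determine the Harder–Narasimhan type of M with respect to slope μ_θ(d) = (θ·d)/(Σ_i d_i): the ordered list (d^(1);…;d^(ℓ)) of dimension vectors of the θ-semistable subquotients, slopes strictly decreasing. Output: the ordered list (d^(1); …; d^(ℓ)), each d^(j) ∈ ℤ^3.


Via rank(M_{q-1}∘⋯∘M_p): M ≅ I[1,1], I[1,2], I[2,3].
μ_θ-semistable layers: μ^(1)=7; μ^(2)=-1/2; μ^(3)=-3

((0, 1, 0); (0, 1, 1); (2, 0, 0))


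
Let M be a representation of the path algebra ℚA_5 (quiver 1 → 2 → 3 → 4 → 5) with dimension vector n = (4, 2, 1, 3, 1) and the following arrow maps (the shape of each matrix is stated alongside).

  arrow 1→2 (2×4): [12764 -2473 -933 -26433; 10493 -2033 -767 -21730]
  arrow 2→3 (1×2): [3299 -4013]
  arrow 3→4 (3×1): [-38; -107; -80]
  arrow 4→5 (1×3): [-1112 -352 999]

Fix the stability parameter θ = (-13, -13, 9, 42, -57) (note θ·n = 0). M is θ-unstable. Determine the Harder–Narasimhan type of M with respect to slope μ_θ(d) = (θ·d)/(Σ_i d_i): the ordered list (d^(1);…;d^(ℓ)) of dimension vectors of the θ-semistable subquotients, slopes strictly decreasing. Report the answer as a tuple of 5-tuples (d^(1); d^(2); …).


Barcode: M ≅ I[1,1]^2, I[1,2], I[1,4], I[4,4], I[4,5]. HN layers by μ_θ (4 steps, strictly decreasing):
  μ^(1)=42; μ^(2)=9; μ^(3)=-15/2; μ^(4)=-13

((0, 0, 0, 2, 0); (0, 0, 1, 0, 0); (0, 0, 0, 1, 1); (4, 2, 0, 0, 0))


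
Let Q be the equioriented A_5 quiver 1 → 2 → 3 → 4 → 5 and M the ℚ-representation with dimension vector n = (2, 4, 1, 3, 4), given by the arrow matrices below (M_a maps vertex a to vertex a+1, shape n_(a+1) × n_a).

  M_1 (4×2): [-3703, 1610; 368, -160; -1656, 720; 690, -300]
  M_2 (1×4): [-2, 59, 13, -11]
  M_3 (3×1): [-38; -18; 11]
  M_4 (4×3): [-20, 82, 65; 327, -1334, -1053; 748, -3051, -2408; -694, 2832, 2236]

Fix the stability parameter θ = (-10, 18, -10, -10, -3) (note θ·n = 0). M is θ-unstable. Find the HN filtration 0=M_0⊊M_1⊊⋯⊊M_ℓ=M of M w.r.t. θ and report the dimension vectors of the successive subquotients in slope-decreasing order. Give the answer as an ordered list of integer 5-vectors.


Barcode: M ≅ I[1,1], I[1,2], I[2,2]^2, I[2,5], I[4,5]^2, I[5,5]. HN layers by μ_θ (4 steps, strictly decreasing):
  μ^(1)=18; μ^(2)=-5/4; μ^(3)=-3; μ^(4)=-10

((0, 3, 0, 0, 0); (0, 1, 1, 1, 1); (0, 0, 0, 0, 3); (2, 0, 0, 2, 0))


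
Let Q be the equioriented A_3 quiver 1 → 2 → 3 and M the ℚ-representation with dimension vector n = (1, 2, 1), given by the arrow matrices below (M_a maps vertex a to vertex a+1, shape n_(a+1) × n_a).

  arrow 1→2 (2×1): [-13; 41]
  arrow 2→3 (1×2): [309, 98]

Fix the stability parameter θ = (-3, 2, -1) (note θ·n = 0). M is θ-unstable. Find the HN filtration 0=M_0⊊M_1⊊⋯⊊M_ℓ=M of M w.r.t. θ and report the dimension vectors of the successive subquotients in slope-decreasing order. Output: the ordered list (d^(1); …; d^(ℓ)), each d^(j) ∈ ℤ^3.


Barcode: M ≅ I[1,3], I[2,2]. HN layers by μ_θ (3 steps, strictly decreasing):
  μ^(1)=2; μ^(2)=1/2; μ^(3)=-3

((0, 1, 0); (0, 1, 1); (1, 0, 0))


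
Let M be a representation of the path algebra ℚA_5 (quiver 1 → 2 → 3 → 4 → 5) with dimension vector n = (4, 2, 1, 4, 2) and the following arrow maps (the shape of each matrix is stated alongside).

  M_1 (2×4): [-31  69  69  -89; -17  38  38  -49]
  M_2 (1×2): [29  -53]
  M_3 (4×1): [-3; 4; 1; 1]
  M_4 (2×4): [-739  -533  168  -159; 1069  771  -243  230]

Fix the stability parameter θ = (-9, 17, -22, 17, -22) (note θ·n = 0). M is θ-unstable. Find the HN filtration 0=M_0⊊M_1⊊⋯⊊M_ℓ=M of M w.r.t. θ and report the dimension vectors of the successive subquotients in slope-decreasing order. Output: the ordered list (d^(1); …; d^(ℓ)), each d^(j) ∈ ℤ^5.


Via rank(M_{q-1}∘⋯∘M_p): M ≅ I[1,1]^2, I[1,2], I[1,5], I[4,4]^2, I[4,5].
μ_θ-semistable layers: μ^(1)=17; μ^(2)=-5/2; μ^(3)=-9

((0, 1, 0, 2, 0); (0, 1, 1, 2, 2); (4, 0, 0, 0, 0))


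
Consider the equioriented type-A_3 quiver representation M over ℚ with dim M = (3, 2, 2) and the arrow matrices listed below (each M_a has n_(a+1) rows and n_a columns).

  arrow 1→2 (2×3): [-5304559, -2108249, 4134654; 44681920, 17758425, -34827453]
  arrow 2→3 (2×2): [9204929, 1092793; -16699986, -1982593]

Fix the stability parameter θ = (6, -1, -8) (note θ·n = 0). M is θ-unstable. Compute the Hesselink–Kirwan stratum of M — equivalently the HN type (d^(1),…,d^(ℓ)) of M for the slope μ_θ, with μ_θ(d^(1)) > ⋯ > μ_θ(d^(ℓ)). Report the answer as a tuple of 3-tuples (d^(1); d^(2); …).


Via rank(M_{q-1}∘⋯∘M_p): M ≅ I[1,1], I[1,3]^2.
μ_θ-semistable layers: μ^(1)=6; μ^(2)=-1

((1, 0, 0); (2, 2, 2))


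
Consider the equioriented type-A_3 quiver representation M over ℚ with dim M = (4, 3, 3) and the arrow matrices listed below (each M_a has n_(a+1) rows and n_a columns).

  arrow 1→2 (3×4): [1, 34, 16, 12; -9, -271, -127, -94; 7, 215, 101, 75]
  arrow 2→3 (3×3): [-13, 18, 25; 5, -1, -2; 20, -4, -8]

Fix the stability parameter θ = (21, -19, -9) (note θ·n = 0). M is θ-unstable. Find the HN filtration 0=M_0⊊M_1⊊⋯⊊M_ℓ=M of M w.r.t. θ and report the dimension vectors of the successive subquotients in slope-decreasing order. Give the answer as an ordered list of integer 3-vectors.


Barcode: M ≅ I[1,1], I[1,2], I[1,3]^2, I[3,3]. HN layers by μ_θ (4 steps, strictly decreasing):
  μ^(1)=21; μ^(2)=1; μ^(3)=-7/3; μ^(4)=-9

((1, 0, 0); (1, 1, 0); (2, 2, 2); (0, 0, 1))


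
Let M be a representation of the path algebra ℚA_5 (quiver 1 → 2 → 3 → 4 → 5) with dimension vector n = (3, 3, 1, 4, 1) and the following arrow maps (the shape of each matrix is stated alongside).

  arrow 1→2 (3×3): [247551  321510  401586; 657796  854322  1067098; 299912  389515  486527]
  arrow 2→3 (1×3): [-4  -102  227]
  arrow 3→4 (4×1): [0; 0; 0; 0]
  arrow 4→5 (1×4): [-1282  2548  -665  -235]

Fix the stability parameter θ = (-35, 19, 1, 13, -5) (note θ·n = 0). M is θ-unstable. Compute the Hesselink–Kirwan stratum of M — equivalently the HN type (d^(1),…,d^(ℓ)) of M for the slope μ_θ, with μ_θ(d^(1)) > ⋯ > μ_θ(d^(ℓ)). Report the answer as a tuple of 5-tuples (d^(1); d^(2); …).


Via rank(M_{q-1}∘⋯∘M_p): M ≅ I[1,1], I[1,2], I[1,3], I[2,2], I[4,4]^3, I[4,5].
μ_θ-semistable layers: μ^(1)=19; μ^(2)=13; μ^(3)=10; μ^(4)=4; μ^(5)=-35

((0, 2, 0, 0, 0); (0, 0, 0, 3, 0); (0, 1, 1, 0, 0); (0, 0, 0, 1, 1); (3, 0, 0, 0, 0))


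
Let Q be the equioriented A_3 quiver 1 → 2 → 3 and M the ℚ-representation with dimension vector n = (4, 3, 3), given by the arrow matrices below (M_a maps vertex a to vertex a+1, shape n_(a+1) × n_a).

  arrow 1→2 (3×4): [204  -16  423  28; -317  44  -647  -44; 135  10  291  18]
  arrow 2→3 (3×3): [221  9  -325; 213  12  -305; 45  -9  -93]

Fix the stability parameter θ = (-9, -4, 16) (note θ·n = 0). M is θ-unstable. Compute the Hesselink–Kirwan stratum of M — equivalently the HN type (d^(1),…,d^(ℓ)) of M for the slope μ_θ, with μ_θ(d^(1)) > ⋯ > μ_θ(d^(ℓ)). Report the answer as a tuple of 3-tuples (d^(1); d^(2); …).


Via rank(M_{q-1}∘⋯∘M_p): M ≅ I[1,1], I[1,2], I[1,3]^2, I[3,3].
μ_θ-semistable layers: μ^(1)=16; μ^(2)=-4; μ^(3)=-9

((0, 0, 3); (0, 3, 0); (4, 0, 0))


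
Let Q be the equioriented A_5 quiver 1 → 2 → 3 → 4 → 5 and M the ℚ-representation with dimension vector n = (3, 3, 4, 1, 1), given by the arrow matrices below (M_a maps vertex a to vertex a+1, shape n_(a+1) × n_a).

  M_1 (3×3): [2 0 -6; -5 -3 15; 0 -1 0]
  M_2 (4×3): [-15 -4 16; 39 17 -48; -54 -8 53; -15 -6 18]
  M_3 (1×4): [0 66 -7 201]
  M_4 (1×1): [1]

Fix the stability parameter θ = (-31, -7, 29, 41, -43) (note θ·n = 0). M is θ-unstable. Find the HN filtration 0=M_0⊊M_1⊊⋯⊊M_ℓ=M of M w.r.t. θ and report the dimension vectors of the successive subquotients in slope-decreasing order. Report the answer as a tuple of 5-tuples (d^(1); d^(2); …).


Via rank(M_{q-1}∘⋯∘M_p): M ≅ I[1,1], I[1,3], I[1,5], I[2,3], I[3,3].
μ_θ-semistable layers: μ^(1)=29; μ^(2)=9; μ^(3)=-7; μ^(4)=-31

((0, 0, 3, 0, 0); (0, 0, 1, 1, 1); (0, 3, 0, 0, 0); (3, 0, 0, 0, 0))


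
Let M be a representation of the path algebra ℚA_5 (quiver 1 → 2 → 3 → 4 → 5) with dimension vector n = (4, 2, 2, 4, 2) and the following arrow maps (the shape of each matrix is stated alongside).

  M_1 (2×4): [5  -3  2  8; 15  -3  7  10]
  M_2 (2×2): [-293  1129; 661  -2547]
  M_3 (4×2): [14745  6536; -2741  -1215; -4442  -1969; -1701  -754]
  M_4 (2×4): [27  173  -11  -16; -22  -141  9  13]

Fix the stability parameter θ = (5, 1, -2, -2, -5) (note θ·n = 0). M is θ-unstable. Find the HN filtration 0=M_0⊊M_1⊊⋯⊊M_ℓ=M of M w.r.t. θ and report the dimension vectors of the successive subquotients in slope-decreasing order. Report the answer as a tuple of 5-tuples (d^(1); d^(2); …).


Interval decomposition of M: I[1,1]^2, I[1,4]^2, I[4,5]^2.
HN type (ℓ=3): μ^(1)=5; μ^(2)=1/2; μ^(3)=-7/2

((2, 0, 0, 0, 0); (2, 2, 2, 2, 0); (0, 0, 0, 2, 2))


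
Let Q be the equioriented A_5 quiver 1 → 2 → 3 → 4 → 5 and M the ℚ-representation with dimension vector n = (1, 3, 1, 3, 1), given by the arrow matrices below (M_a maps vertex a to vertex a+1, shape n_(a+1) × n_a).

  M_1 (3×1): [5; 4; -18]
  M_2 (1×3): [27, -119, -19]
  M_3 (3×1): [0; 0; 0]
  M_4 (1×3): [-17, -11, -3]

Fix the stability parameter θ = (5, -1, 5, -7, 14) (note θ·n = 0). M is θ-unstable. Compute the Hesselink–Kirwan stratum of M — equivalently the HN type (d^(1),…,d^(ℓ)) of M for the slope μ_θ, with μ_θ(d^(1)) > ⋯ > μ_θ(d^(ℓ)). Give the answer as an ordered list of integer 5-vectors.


Barcode: M ≅ I[1,3], I[2,2]^2, I[4,4]^2, I[4,5]. HN layers by μ_θ (5 steps, strictly decreasing):
  μ^(1)=14; μ^(2)=5; μ^(3)=2; μ^(4)=-1; μ^(5)=-7

((0, 0, 0, 0, 1); (0, 0, 1, 0, 0); (1, 1, 0, 0, 0); (0, 2, 0, 0, 0); (0, 0, 0, 3, 0))


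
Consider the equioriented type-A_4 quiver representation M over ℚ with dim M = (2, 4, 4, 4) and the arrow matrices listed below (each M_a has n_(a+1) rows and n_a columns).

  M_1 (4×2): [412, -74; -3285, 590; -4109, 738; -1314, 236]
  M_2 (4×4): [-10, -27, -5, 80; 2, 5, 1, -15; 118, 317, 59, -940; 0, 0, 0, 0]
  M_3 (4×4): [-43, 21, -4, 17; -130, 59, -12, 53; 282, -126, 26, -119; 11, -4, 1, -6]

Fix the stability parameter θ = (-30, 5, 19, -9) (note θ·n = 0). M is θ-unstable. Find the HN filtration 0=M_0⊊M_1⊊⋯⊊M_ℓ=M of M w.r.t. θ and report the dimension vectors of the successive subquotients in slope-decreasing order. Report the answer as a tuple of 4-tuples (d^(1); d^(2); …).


Via rank(M_{q-1}∘⋯∘M_p): M ≅ I[1,2]^2, I[2,4]^2, I[3,4]^2.
μ_θ-semistable layers: μ^(1)=5; μ^(2)=-30

((0, 4, 4, 4); (2, 0, 0, 0))


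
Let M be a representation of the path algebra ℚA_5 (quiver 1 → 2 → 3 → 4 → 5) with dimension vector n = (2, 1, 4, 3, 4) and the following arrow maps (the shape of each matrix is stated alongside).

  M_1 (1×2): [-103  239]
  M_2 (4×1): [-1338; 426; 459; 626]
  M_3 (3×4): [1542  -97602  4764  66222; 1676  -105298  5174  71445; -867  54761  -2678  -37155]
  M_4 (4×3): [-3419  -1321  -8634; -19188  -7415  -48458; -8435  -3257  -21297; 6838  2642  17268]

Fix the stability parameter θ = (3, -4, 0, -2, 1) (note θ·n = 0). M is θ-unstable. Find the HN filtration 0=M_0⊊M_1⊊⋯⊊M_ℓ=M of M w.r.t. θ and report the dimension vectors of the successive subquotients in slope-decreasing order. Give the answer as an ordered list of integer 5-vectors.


Interval decomposition of M: I[1,1], I[1,3], I[3,3], I[3,5]^2, I[4,5], I[5,5].
HN type (ℓ=6): μ^(1)=3; μ^(2)=1; μ^(3)=0; μ^(4)=-1/2; μ^(5)=-1; μ^(6)=-2

((1, 0, 0, 0, 0); (0, 0, 0, 0, 4); (0, 0, 2, 0, 0); (1, 1, 0, 0, 0); (0, 0, 2, 2, 0); (0, 0, 0, 1, 0))


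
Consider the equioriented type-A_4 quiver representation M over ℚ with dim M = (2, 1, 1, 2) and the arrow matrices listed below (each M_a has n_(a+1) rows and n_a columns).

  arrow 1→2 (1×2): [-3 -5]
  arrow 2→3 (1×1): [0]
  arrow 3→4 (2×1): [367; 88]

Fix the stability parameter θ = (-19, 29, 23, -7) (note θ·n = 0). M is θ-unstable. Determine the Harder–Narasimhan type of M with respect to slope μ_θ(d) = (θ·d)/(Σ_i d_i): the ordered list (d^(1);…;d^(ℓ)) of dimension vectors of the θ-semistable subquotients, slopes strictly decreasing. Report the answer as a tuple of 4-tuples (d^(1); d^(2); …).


Barcode: M ≅ I[1,1], I[1,2], I[3,4], I[4,4]. HN layers by μ_θ (4 steps, strictly decreasing):
  μ^(1)=29; μ^(2)=8; μ^(3)=-7; μ^(4)=-19

((0, 1, 0, 0); (0, 0, 1, 1); (0, 0, 0, 1); (2, 0, 0, 0))


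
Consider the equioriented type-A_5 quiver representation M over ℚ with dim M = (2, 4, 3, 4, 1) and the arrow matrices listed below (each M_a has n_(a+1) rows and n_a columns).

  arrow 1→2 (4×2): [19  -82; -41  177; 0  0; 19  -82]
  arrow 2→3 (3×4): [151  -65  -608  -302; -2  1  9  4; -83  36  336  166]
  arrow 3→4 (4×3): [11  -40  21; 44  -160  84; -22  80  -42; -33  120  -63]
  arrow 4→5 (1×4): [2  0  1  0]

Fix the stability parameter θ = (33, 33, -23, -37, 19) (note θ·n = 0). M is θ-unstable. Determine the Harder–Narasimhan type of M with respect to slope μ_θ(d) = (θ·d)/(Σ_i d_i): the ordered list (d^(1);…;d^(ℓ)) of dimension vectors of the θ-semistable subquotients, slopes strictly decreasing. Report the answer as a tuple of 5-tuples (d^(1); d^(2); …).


Interval decomposition of M: I[1,3], I[1,4], I[2,2], I[2,3], I[4,4]^2, I[4,5].
HN type (ℓ=6): μ^(1)=33; μ^(2)=19; μ^(3)=43/3; μ^(4)=5; μ^(5)=3/2; μ^(6)=-37

((0, 1, 0, 0, 0); (0, 0, 0, 0, 1); (1, 1, 1, 0, 0); (0, 1, 1, 0, 0); (1, 1, 1, 1, 0); (0, 0, 0, 3, 0))


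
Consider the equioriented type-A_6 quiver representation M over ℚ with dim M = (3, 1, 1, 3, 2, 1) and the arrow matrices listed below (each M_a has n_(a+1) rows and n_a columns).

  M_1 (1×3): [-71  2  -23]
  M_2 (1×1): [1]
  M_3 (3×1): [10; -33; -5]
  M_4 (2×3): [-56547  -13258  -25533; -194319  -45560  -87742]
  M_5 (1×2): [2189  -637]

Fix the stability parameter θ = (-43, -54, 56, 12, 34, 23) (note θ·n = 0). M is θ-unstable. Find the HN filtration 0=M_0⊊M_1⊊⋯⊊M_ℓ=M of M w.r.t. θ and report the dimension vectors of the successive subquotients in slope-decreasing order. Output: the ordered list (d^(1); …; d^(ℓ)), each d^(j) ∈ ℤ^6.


Interval decomposition of M: I[1,1]^2, I[1,6], I[4,4], I[4,5].
HN type (ℓ=5): μ^(1)=34; μ^(2)=125/4; μ^(3)=12; μ^(4)=-43; μ^(5)=-97/2

((0, 0, 0, 0, 1, 0); (0, 0, 1, 1, 1, 1); (0, 0, 0, 2, 0, 0); (2, 0, 0, 0, 0, 0); (1, 1, 0, 0, 0, 0))


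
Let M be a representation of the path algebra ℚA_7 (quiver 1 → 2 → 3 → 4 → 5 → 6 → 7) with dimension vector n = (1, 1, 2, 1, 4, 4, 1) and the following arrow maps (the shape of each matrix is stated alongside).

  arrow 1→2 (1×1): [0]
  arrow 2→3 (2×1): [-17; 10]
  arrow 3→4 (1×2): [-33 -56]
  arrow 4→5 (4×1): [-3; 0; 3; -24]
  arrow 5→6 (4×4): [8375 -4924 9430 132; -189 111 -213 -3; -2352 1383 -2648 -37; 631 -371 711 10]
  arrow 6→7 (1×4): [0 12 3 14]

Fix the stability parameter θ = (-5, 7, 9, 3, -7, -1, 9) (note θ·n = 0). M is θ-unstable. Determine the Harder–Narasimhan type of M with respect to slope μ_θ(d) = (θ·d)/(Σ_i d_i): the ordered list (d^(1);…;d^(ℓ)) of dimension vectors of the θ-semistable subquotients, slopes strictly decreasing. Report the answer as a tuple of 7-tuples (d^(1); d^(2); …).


Via rank(M_{q-1}∘⋯∘M_p): M ≅ I[1,1], I[2,6], I[3,3], I[5,6]^2, I[5,7].
μ_θ-semistable layers: μ^(1)=9; μ^(2)=11/5; μ^(3)=-1; μ^(4)=-5; μ^(5)=-7

((0, 0, 1, 0, 0, 0, 1); (0, 1, 1, 1, 1, 1, 0); (0, 0, 0, 0, 0, 3, 0); (1, 0, 0, 0, 0, 0, 0); (0, 0, 0, 0, 3, 0, 0))


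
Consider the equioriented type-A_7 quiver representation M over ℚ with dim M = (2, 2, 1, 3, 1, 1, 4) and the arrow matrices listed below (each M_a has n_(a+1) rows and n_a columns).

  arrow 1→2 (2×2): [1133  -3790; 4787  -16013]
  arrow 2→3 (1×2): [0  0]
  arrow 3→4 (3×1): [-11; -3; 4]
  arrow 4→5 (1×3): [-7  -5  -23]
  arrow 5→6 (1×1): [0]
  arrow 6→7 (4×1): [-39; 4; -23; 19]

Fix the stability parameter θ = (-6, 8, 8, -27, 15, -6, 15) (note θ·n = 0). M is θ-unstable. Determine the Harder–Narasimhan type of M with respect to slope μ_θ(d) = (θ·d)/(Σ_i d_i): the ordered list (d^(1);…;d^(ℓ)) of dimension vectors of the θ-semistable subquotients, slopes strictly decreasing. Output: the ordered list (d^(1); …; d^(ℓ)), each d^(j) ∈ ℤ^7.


Via rank(M_{q-1}∘⋯∘M_p): M ≅ I[1,2]^2, I[3,4], I[4,4], I[4,5], I[6,7], I[7,7]^3.
μ_θ-semistable layers: μ^(1)=15; μ^(2)=8; μ^(3)=-6; μ^(4)=-19/2; μ^(5)=-27

((0, 0, 0, 0, 1, 0, 4); (0, 2, 0, 0, 0, 0, 0); (2, 0, 0, 0, 0, 1, 0); (0, 0, 1, 1, 0, 0, 0); (0, 0, 0, 2, 0, 0, 0))


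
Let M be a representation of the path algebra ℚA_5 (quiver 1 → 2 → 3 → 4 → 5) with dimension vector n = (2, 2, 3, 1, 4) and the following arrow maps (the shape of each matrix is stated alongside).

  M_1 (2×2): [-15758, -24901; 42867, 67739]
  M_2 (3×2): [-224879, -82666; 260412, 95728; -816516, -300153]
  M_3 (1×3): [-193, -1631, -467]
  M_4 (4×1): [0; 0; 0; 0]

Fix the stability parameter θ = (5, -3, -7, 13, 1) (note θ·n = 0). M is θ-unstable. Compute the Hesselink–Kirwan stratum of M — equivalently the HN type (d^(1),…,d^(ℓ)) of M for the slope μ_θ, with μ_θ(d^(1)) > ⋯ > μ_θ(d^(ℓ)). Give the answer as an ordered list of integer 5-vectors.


Via rank(M_{q-1}∘⋯∘M_p): M ≅ I[1,3], I[1,4], I[3,3], I[5,5]^4.
μ_θ-semistable layers: μ^(1)=13; μ^(2)=1; μ^(3)=-5/3; μ^(4)=-7

((0, 0, 0, 1, 0); (0, 0, 0, 0, 4); (2, 2, 2, 0, 0); (0, 0, 1, 0, 0))


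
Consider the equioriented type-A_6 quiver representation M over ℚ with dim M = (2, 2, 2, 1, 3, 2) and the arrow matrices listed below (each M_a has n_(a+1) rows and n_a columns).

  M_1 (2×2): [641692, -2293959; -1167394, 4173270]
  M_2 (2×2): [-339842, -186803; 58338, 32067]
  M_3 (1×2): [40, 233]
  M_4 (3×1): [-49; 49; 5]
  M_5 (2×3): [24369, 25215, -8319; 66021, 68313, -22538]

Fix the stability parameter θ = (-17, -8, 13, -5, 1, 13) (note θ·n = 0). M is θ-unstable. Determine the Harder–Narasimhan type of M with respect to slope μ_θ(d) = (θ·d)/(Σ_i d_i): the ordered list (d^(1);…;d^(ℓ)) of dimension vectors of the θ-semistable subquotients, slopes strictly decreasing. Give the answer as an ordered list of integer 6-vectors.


Barcode: M ≅ I[1,2], I[1,6], I[3,3], I[5,5], I[5,6]. HN layers by μ_θ (5 steps, strictly decreasing):
  μ^(1)=13; μ^(2)=3; μ^(3)=1; μ^(4)=-8; μ^(5)=-17

((0, 0, 1, 0, 0, 2); (0, 0, 1, 1, 1, 0); (0, 0, 0, 0, 2, 0); (0, 2, 0, 0, 0, 0); (2, 0, 0, 0, 0, 0))


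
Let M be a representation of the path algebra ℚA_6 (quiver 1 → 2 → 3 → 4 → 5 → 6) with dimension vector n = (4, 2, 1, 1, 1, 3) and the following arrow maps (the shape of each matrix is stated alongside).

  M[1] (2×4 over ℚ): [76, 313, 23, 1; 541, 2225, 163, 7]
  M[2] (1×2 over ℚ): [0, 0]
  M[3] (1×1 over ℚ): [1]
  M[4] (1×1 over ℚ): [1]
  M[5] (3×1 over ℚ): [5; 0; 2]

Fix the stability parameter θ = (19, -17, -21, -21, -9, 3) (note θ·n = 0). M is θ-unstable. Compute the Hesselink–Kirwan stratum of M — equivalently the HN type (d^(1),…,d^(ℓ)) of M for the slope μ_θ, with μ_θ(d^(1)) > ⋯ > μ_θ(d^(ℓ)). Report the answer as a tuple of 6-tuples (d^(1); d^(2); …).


Interval decomposition of M: I[1,1]^2, I[1,2]^2, I[3,6], I[6,6]^2.
HN type (ℓ=5): μ^(1)=19; μ^(2)=3; μ^(3)=1; μ^(4)=-9; μ^(5)=-21

((2, 0, 0, 0, 0, 0); (0, 0, 0, 0, 0, 3); (2, 2, 0, 0, 0, 0); (0, 0, 0, 0, 1, 0); (0, 0, 1, 1, 0, 0))


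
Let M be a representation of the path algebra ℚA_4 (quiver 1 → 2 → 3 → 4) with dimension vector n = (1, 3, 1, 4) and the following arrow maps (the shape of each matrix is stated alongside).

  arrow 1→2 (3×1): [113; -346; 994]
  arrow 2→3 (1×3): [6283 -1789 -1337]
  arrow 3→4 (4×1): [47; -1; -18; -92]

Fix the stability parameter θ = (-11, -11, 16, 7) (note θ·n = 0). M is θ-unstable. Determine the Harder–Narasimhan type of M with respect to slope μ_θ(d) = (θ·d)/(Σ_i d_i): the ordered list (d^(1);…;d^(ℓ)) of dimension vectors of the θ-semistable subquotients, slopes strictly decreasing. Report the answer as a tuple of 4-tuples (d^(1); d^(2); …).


Interval decomposition of M: I[1,4], I[2,2]^2, I[4,4]^3.
HN type (ℓ=3): μ^(1)=23/2; μ^(2)=7; μ^(3)=-11

((0, 0, 1, 1); (0, 0, 0, 3); (1, 3, 0, 0))


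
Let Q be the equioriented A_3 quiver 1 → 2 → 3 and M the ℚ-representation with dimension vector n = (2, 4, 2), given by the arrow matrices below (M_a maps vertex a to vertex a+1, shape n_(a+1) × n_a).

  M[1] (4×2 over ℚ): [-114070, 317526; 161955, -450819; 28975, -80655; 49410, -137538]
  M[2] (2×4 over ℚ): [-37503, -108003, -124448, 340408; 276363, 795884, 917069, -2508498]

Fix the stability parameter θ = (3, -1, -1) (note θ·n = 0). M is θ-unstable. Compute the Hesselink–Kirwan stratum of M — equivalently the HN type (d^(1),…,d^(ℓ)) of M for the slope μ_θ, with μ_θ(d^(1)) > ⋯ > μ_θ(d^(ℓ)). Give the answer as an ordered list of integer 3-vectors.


Barcode: M ≅ I[1,1], I[1,3], I[2,2]^2, I[2,3]. HN layers by μ_θ (3 steps, strictly decreasing):
  μ^(1)=3; μ^(2)=1/3; μ^(3)=-1

((1, 0, 0); (1, 1, 1); (0, 3, 1))
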